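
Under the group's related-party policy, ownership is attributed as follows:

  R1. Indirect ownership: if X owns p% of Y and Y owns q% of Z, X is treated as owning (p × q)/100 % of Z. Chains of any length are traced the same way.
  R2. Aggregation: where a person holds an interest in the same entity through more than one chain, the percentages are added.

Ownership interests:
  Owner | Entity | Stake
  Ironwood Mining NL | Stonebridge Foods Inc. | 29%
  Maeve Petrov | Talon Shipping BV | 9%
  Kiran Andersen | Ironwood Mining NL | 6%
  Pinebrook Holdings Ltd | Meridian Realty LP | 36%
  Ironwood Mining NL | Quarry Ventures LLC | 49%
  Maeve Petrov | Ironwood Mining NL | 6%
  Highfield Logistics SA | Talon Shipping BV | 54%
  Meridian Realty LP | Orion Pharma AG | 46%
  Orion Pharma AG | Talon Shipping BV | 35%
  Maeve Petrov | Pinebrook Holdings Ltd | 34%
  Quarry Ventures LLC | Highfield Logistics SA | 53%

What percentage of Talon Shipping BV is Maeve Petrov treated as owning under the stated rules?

11.812068%

Chain via Pinebrook Holdings Ltd → Meridian Realty LP → Orion Pharma AG (R1): 34% × 36% × 46% × 35% = 1.97064% of Talon Shipping BV.
Chain via Ironwood Mining NL → Quarry Ventures LLC → Highfield Logistics SA (R1): 6% × 49% × 53% × 54% = 0.841428% of Talon Shipping BV.
Direct interest in Talon Shipping BV: 9%.
Aggregating (R2): 1.97064% + 0.841428% + 9% = 11.812068%.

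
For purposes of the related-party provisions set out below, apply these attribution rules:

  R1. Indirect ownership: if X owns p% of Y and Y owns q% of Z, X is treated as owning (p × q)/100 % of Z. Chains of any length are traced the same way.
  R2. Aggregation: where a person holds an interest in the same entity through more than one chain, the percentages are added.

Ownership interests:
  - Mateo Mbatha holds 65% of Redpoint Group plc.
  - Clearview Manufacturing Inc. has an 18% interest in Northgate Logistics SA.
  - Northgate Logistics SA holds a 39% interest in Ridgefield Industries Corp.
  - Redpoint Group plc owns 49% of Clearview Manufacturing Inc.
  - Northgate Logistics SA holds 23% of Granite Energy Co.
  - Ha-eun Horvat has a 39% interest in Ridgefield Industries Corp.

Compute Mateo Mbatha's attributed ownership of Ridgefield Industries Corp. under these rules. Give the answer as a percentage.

2.23587%

Chain via Redpoint Group plc → Clearview Manufacturing Inc. → Northgate Logistics SA (R1): 65% × 49% × 18% × 39% = 2.23587% of Ridgefield Industries Corp.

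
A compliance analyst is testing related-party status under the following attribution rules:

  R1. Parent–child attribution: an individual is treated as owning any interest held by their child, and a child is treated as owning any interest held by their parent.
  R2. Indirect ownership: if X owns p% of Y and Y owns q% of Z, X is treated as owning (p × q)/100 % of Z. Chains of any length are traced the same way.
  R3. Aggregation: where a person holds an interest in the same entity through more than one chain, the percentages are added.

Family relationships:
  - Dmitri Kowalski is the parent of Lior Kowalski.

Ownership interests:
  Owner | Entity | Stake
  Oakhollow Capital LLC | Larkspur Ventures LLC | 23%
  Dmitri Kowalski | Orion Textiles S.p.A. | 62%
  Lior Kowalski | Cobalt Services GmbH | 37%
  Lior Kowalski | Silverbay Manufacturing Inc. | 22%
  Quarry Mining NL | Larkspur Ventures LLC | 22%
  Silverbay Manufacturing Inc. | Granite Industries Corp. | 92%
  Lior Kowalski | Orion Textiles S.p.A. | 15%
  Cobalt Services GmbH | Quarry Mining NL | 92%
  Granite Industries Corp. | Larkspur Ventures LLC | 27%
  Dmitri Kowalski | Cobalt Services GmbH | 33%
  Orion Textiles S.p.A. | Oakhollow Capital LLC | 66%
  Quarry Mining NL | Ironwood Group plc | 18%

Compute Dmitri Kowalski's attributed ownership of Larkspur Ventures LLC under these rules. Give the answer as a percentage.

31.3214%

By parent–child attribution (R1), Dmitri Kowalski is treated as also owning Lior Kowalski's interest in Orion Textiles S.p.A, giving 62% + 15% = 77%.
By parent–child attribution (R1), Dmitri Kowalski is treated as also owning Lior Kowalski's interest in Cobalt Services GmbH, giving 33% + 37% = 70%.
By parent–child attribution (R1), Dmitri Kowalski is treated as owning Lior Kowalski's 22% interest in Silverbay Manufacturing Inc.
Chain via Orion Textiles S.p.A. → Oakhollow Capital LLC (R2): 77% × 66% × 23% = 11.6886% of Larkspur Ventures LLC.
Chain via Cobalt Services GmbH → Quarry Mining NL (R2): 70% × 92% × 22% = 14.168% of Larkspur Ventures LLC.
Chain via Silverbay Manufacturing Inc. → Granite Industries Corp. (R2): 22% × 92% × 27% = 5.4648% of Larkspur Ventures LLC.
Aggregating (R3): 11.6886% + 14.168% + 5.4648% = 31.3214%.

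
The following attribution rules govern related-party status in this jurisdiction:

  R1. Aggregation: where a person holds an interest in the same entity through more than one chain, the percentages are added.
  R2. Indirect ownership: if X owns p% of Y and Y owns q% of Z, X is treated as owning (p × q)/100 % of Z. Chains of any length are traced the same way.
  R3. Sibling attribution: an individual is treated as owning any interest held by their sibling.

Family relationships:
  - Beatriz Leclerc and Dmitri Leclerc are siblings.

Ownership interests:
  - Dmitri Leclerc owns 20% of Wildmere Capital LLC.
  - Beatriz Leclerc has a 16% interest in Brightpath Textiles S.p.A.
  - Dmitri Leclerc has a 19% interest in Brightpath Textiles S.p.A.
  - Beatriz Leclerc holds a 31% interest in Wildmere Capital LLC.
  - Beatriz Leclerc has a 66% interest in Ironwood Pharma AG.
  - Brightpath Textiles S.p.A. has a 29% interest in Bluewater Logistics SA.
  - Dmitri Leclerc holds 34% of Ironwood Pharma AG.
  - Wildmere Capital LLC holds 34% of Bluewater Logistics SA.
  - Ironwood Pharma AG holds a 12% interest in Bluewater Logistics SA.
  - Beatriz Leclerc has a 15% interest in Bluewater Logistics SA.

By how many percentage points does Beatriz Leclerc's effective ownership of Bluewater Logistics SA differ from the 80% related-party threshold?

By sibling attribution (R3), Beatriz Leclerc is treated as also owning Dmitri Leclerc's interest in Ironwood Pharma AG, giving 66% + 34% = 100%.
By sibling attribution (R3), Beatriz Leclerc is treated as also owning Dmitri Leclerc's interest in Wildmere Capital LLC, giving 31% + 20% = 51%.
By sibling attribution (R3), Beatriz Leclerc is treated as also owning Dmitri Leclerc's interest in Brightpath Textiles S.p.A, giving 16% + 19% = 35%.
Chain via Ironwood Pharma AG (R2): 100% × 12% = 12% of Bluewater Logistics SA.
Chain via Wildmere Capital LLC (R2): 51% × 34% = 17.34% of Bluewater Logistics SA.
Chain via Brightpath Textiles S.p.A. (R2): 35% × 29% = 10.15% of Bluewater Logistics SA.
Direct interest in Bluewater Logistics SA: 15%.
Aggregating (R1): 12% + 17.34% + 10.15% + 15% = 54.49%.
54.49% falls short of the 80% threshold by 25.51 percentage points.

25.51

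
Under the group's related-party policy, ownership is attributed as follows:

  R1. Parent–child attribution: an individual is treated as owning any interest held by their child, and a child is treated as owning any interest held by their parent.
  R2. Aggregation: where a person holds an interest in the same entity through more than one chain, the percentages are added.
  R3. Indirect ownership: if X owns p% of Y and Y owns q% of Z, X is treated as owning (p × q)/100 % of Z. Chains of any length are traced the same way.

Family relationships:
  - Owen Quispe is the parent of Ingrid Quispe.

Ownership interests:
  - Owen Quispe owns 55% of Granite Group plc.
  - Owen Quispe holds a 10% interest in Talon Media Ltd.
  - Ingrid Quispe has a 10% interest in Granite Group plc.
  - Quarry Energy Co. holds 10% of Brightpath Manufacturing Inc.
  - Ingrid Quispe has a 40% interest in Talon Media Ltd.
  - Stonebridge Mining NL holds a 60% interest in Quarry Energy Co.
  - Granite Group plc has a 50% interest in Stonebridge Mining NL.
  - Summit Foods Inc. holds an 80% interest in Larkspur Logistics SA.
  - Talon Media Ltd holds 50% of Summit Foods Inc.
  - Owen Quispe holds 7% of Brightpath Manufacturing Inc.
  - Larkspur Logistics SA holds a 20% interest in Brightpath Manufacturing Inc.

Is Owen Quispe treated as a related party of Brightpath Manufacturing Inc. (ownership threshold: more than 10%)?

Yes

By parent–child attribution (R1), Owen Quispe is treated as also owning Ingrid Quispe's interest in Talon Media Ltd, giving 10% + 40% = 50%.
By parent–child attribution (R1), Owen Quispe is treated as also owning Ingrid Quispe's interest in Granite Group plc, giving 55% + 10% = 65%.
Chain via Talon Media Ltd → Summit Foods Inc. → Larkspur Logistics SA (R3): 50% × 50% × 80% × 20% = 4% of Brightpath Manufacturing Inc.
Chain via Granite Group plc → Stonebridge Mining NL → Quarry Energy Co. (R3): 65% × 50% × 60% × 10% = 1.95% of Brightpath Manufacturing Inc.
Direct interest in Brightpath Manufacturing Inc: 7%.
Aggregating (R2): 4% + 1.95% + 7% = 12.95%.
12.95% exceeds the 10% threshold, so Owen is a related party to Brightpath Manufacturing Inc.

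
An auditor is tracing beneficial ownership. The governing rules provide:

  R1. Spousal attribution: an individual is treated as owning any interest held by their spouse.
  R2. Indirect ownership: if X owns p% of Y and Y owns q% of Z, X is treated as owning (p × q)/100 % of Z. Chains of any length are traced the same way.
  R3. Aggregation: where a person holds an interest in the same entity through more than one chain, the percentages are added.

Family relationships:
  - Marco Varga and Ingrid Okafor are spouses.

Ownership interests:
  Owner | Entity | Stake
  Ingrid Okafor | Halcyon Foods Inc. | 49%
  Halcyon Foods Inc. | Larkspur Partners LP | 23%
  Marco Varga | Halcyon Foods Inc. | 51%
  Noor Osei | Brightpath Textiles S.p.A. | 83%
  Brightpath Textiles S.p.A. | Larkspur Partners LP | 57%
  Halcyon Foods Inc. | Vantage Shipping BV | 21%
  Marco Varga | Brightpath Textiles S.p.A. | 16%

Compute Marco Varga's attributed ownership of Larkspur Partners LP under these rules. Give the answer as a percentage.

By spousal attribution (R1), Marco Varga is treated as also owning Ingrid Okafor's interest in Halcyon Foods Inc, giving 51% + 49% = 100%.
Chain via Brightpath Textiles S.p.A. (R2): 16% × 57% = 9.12% of Larkspur Partners LP.
Chain via Halcyon Foods Inc. (R2): 100% × 23% = 23% of Larkspur Partners LP.
Aggregating (R3): 9.12% + 23% = 32.12%.

32.12%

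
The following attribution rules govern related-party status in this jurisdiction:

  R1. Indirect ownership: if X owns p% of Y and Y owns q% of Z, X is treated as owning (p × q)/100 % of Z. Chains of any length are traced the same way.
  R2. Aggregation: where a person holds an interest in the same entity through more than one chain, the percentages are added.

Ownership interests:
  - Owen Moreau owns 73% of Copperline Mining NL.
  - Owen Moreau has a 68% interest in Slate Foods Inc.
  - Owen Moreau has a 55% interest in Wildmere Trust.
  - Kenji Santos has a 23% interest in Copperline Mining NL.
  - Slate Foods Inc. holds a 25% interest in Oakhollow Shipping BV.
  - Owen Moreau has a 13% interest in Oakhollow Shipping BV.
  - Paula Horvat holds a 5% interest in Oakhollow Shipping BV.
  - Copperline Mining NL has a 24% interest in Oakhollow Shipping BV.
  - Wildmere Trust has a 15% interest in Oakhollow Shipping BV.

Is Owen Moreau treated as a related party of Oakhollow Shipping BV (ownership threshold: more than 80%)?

Chain via Copperline Mining NL (R1): 73% × 24% = 17.52% of Oakhollow Shipping BV.
Chain via Wildmere Trust (R1): 55% × 15% = 8.25% of Oakhollow Shipping BV.
Chain via Slate Foods Inc. (R1): 68% × 25% = 17% of Oakhollow Shipping BV.
Direct interest in Oakhollow Shipping BV: 13%.
Aggregating (R2): 17.52% + 8.25% + 17% + 13% = 55.77%.
55.77% does not exceed the 80% threshold, so Owen is not a related party to Oakhollow Shipping BV.

No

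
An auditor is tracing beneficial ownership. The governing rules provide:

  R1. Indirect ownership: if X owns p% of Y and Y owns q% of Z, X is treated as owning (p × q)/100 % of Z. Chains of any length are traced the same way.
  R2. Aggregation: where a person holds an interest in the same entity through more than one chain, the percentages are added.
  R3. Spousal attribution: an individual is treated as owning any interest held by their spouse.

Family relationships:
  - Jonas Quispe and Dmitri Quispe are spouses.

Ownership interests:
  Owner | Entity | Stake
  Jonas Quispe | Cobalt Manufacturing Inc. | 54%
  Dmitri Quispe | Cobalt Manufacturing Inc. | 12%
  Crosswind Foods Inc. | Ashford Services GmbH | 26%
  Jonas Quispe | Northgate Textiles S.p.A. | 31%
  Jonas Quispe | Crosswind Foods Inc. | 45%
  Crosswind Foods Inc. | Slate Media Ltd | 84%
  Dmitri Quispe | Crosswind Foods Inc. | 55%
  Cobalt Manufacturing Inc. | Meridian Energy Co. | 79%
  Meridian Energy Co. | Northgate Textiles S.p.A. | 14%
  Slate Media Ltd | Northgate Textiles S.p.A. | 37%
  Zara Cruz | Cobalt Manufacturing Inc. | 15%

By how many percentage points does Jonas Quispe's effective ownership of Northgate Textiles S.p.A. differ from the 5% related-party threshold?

64.3796

By spousal attribution (R3), Jonas Quispe is treated as also owning Dmitri Quispe's interest in Cobalt Manufacturing Inc, giving 54% + 12% = 66%.
By spousal attribution (R3), Jonas Quispe is treated as also owning Dmitri Quispe's interest in Crosswind Foods Inc, giving 45% + 55% = 100%.
Chain via Cobalt Manufacturing Inc. → Meridian Energy Co. (R1): 66% × 79% × 14% = 7.2996% of Northgate Textiles S.p.A.
Chain via Crosswind Foods Inc. → Slate Media Ltd (R1): 100% × 84% × 37% = 31.08% of Northgate Textiles S.p.A.
Direct interest in Northgate Textiles S.p.A: 31%.
Aggregating (R2): 7.2996% + 31.08% + 31% = 69.3796%.
69.3796% exceeds the 5% threshold by 64.3796 percentage points.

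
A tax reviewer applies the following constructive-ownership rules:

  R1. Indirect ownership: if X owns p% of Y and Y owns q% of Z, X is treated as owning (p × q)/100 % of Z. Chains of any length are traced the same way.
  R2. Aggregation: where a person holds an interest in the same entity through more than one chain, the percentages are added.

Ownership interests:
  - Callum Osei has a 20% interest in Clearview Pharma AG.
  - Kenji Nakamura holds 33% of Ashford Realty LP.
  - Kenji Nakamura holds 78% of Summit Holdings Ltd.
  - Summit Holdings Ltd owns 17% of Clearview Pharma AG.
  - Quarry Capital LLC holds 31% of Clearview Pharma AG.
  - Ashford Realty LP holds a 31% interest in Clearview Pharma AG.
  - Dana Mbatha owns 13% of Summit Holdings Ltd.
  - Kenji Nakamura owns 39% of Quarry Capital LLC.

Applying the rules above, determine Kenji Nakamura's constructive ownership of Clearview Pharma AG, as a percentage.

35.58%

Chain via Quarry Capital LLC (R1): 39% × 31% = 12.09% of Clearview Pharma AG.
Chain via Ashford Realty LP (R1): 33% × 31% = 10.23% of Clearview Pharma AG.
Chain via Summit Holdings Ltd (R1): 78% × 17% = 13.26% of Clearview Pharma AG.
Aggregating (R2): 12.09% + 10.23% + 13.26% = 35.58%.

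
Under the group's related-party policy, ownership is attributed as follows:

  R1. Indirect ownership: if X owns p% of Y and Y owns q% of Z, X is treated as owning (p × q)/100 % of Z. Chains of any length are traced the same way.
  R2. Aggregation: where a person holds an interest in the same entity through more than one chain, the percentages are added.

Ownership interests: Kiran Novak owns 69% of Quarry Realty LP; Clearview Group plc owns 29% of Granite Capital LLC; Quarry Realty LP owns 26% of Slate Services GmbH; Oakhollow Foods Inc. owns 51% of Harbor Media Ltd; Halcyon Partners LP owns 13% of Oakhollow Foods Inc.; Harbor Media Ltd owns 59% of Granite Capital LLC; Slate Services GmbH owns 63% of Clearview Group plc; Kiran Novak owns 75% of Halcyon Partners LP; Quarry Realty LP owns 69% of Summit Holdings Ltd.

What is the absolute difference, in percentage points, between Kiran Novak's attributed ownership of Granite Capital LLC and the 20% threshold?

13.788587

Chain via Halcyon Partners LP → Oakhollow Foods Inc. → Harbor Media Ltd (R1): 75% × 13% × 51% × 59% = 2.933775% of Granite Capital LLC.
Chain via Quarry Realty LP → Slate Services GmbH → Clearview Group plc (R1): 69% × 26% × 63% × 29% = 3.277638% of Granite Capital LLC.
Aggregating (R2): 2.933775% + 3.277638% = 6.211413%.
6.211413% falls short of the 20% threshold by 13.788587 percentage points.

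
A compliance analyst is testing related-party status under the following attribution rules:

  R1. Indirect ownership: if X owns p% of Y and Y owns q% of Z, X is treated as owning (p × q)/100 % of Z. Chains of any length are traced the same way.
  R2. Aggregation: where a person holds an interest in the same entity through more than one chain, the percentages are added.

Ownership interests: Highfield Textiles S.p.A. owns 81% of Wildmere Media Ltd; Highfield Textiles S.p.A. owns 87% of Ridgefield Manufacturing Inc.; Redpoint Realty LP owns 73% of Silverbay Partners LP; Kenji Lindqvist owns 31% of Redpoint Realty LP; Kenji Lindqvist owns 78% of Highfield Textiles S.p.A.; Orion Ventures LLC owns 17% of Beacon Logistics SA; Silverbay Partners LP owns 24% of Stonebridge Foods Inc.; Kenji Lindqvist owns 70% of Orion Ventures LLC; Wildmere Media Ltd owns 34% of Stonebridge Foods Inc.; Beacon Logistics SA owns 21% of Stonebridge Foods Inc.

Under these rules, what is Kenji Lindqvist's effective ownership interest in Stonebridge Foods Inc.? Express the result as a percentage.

29.4114%

Chain via Highfield Textiles S.p.A. → Wildmere Media Ltd (R1): 78% × 81% × 34% = 21.4812% of Stonebridge Foods Inc.
Chain via Redpoint Realty LP → Silverbay Partners LP (R1): 31% × 73% × 24% = 5.4312% of Stonebridge Foods Inc.
Chain via Orion Ventures LLC → Beacon Logistics SA (R1): 70% × 17% × 21% = 2.499% of Stonebridge Foods Inc.
Aggregating (R2): 21.4812% + 5.4312% + 2.499% = 29.4114%.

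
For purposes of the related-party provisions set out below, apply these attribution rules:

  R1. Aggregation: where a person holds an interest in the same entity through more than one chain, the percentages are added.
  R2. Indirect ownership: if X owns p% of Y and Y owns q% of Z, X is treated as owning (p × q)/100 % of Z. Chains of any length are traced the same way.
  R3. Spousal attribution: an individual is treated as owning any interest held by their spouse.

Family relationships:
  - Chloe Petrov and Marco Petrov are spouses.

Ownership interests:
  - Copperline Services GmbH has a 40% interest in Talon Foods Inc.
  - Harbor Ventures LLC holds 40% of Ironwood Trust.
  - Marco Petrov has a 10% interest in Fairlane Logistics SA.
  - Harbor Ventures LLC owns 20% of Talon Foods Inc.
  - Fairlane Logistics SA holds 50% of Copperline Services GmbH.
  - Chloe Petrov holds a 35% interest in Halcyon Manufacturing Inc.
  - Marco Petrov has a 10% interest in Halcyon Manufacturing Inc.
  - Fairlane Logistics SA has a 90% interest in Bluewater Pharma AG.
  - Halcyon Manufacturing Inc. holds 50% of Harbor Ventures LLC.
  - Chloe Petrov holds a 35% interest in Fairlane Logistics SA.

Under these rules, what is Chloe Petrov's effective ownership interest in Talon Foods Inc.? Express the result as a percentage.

By spousal attribution (R3), Chloe Petrov is treated as also owning Marco Petrov's interest in Fairlane Logistics SA, giving 35% + 10% = 45%.
By spousal attribution (R3), Chloe Petrov is treated as also owning Marco Petrov's interest in Halcyon Manufacturing Inc, giving 35% + 10% = 45%.
Chain via Fairlane Logistics SA → Copperline Services GmbH (R2): 45% × 50% × 40% = 9% of Talon Foods Inc.
Chain via Halcyon Manufacturing Inc. → Harbor Ventures LLC (R2): 45% × 50% × 20% = 4.5% of Talon Foods Inc.
Aggregating (R1): 9% + 4.5% = 13.5%.

13.5%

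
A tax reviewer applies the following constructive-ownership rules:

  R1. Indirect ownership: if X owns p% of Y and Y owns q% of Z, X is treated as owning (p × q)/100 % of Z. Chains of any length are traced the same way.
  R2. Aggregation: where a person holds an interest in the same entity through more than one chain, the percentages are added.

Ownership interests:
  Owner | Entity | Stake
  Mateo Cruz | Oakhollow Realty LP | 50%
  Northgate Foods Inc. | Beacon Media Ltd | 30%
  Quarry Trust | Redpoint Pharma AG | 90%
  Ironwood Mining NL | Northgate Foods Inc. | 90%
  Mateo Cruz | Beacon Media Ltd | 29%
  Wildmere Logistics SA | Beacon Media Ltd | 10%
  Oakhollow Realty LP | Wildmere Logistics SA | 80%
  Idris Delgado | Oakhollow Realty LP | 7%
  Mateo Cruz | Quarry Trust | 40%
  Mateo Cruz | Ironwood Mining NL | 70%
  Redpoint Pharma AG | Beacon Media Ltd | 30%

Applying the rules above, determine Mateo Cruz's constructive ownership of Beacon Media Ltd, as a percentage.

Chain via Quarry Trust → Redpoint Pharma AG (R1): 40% × 90% × 30% = 10.8% of Beacon Media Ltd.
Chain via Ironwood Mining NL → Northgate Foods Inc. (R1): 70% × 90% × 30% = 18.9% of Beacon Media Ltd.
Chain via Oakhollow Realty LP → Wildmere Logistics SA (R1): 50% × 80% × 10% = 4% of Beacon Media Ltd.
Direct interest in Beacon Media Ltd: 29%.
Aggregating (R2): 10.8% + 18.9% + 4% + 29% = 62.7%.

62.7%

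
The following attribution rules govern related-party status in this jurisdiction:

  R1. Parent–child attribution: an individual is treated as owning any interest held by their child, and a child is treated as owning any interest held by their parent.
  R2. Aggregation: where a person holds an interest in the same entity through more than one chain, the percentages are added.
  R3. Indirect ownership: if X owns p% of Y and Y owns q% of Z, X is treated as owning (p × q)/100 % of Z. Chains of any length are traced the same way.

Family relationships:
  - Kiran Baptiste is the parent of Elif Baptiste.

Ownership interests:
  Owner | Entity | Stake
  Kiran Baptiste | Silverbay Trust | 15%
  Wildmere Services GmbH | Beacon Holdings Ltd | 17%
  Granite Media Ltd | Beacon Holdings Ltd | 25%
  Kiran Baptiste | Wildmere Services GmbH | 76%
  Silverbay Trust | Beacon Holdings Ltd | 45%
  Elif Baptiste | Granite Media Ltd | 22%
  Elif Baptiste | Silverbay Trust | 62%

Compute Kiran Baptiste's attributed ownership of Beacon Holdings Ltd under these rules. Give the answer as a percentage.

53.07%

By parent–child attribution (R1), Kiran Baptiste is treated as also owning Elif Baptiste's interest in Silverbay Trust, giving 15% + 62% = 77%.
By parent–child attribution (R1), Kiran Baptiste is treated as owning Elif Baptiste's 22% interest in Granite Media Ltd.
Chain via Silverbay Trust (R3): 77% × 45% = 34.65% of Beacon Holdings Ltd.
Chain via Wildmere Services GmbH (R3): 76% × 17% = 12.92% of Beacon Holdings Ltd.
Chain via Granite Media Ltd (R3): 22% × 25% = 5.5% of Beacon Holdings Ltd.
Aggregating (R2): 34.65% + 12.92% + 5.5% = 53.07%.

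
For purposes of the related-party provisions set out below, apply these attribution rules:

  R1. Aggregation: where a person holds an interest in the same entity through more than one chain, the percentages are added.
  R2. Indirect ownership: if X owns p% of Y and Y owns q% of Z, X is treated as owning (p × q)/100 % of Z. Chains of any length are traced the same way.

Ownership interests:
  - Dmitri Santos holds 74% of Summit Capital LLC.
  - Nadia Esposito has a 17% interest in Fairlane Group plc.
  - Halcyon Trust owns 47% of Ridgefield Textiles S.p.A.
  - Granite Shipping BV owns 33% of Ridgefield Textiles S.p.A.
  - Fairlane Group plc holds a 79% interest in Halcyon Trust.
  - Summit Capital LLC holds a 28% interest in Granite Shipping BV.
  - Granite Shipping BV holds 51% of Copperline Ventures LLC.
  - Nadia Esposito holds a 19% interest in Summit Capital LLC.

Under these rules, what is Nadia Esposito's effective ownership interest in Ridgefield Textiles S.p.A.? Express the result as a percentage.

8.0677%

Chain via Fairlane Group plc → Halcyon Trust (R2): 17% × 79% × 47% = 6.3121% of Ridgefield Textiles S.p.A.
Chain via Summit Capital LLC → Granite Shipping BV (R2): 19% × 28% × 33% = 1.7556% of Ridgefield Textiles S.p.A.
Aggregating (R1): 6.3121% + 1.7556% = 8.0677%.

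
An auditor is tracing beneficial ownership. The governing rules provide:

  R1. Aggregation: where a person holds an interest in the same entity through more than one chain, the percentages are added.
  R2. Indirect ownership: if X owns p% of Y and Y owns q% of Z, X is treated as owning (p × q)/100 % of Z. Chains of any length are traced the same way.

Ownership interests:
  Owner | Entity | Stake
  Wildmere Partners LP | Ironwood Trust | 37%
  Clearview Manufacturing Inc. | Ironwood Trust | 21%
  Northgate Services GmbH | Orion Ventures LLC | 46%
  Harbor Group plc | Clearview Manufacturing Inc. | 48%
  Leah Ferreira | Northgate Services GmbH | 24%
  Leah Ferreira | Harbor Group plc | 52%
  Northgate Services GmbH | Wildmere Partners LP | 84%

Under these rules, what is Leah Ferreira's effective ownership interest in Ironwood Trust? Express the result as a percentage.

Chain via Northgate Services GmbH → Wildmere Partners LP (R2): 24% × 84% × 37% = 7.4592% of Ironwood Trust.
Chain via Harbor Group plc → Clearview Manufacturing Inc. (R2): 52% × 48% × 21% = 5.2416% of Ironwood Trust.
Aggregating (R1): 7.4592% + 5.2416% = 12.7008%.

12.7008%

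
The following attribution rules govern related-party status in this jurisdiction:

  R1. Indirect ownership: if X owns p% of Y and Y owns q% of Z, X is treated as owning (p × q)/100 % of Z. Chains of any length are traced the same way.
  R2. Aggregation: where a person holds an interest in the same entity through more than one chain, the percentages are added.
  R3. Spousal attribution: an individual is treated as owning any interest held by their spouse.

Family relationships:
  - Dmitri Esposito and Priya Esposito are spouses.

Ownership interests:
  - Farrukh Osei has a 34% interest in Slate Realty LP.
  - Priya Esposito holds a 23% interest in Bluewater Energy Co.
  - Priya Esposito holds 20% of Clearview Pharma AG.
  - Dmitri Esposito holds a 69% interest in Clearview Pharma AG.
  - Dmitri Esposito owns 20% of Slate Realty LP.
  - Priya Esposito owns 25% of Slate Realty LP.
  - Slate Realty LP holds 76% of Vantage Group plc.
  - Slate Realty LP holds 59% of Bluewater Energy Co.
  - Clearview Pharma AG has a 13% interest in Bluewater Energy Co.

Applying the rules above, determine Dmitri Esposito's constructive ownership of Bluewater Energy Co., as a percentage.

61.12%

By spousal attribution (R3), Dmitri Esposito is treated as also owning Priya Esposito's interest in Clearview Pharma AG, giving 69% + 20% = 89%.
By spousal attribution (R3), Dmitri Esposito is treated as also owning Priya Esposito's interest in Slate Realty LP, giving 20% + 25% = 45%.
By spousal attribution (R3), Dmitri Esposito is treated as owning Priya Esposito's 23% interest in Bluewater Energy Co.
Chain via Clearview Pharma AG (R1): 89% × 13% = 11.57% of Bluewater Energy Co.
Chain via Slate Realty LP (R1): 45% × 59% = 26.55% of Bluewater Energy Co.
Direct interest in Bluewater Energy Co: 23%.
Aggregating (R2): 11.57% + 26.55% + 23% = 61.12%.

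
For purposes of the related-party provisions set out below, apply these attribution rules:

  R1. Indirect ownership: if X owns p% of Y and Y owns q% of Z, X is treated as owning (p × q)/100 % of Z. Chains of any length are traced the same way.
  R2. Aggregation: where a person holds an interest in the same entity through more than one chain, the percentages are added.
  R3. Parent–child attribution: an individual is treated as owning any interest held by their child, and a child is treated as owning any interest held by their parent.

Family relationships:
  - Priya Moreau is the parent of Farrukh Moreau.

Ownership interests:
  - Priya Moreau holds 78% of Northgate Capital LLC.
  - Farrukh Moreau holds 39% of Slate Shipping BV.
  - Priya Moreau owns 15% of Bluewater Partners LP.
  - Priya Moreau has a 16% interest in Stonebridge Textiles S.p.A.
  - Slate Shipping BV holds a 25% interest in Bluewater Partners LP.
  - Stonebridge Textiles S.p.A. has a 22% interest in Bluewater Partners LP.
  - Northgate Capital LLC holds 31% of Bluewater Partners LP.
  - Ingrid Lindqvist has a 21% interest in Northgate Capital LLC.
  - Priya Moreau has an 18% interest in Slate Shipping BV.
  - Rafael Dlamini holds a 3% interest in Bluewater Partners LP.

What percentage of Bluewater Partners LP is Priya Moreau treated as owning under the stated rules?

By parent–child attribution (R3), Priya Moreau is treated as also owning Farrukh Moreau's interest in Slate Shipping BV, giving 18% + 39% = 57%.
Chain via Slate Shipping BV (R1): 57% × 25% = 14.25% of Bluewater Partners LP.
Chain via Stonebridge Textiles S.p.A. (R1): 16% × 22% = 3.52% of Bluewater Partners LP.
Chain via Northgate Capital LLC (R1): 78% × 31% = 24.18% of Bluewater Partners LP.
Direct interest in Bluewater Partners LP: 15%.
Aggregating (R2): 14.25% + 3.52% + 24.18% + 15% = 56.95%.

56.95%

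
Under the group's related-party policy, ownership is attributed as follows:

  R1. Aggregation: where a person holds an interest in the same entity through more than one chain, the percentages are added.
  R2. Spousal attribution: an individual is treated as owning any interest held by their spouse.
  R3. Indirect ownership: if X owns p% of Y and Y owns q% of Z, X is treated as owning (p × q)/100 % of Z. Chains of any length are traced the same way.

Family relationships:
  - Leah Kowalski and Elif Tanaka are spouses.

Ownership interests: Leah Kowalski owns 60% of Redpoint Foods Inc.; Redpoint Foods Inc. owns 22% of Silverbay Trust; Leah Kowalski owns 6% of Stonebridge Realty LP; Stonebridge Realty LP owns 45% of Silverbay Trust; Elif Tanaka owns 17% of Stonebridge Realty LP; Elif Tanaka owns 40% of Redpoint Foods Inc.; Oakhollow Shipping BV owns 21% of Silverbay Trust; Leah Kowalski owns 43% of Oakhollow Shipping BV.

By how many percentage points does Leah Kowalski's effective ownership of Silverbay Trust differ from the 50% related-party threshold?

8.62

By spousal attribution (R2), Leah Kowalski is treated as also owning Elif Tanaka's interest in Redpoint Foods Inc, giving 60% + 40% = 100%.
By spousal attribution (R2), Leah Kowalski is treated as also owning Elif Tanaka's interest in Stonebridge Realty LP, giving 6% + 17% = 23%.
Chain via Oakhollow Shipping BV (R3): 43% × 21% = 9.03% of Silverbay Trust.
Chain via Redpoint Foods Inc. (R3): 100% × 22% = 22% of Silverbay Trust.
Chain via Stonebridge Realty LP (R3): 23% × 45% = 10.35% of Silverbay Trust.
Aggregating (R1): 9.03% + 22% + 10.35% = 41.38%.
41.38% falls short of the 50% threshold by 8.62 percentage points.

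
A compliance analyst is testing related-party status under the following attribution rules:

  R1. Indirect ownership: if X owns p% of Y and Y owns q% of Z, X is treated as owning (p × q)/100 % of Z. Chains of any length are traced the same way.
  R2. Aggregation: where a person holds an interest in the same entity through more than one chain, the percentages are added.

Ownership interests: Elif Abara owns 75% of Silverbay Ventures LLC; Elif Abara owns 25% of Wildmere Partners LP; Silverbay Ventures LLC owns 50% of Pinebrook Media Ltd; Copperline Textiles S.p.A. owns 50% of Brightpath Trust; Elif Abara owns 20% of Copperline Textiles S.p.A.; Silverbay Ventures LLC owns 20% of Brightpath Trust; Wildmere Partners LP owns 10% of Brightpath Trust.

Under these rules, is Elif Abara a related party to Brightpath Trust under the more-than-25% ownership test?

Yes

Chain via Wildmere Partners LP (R1): 25% × 10% = 2.5% of Brightpath Trust.
Chain via Silverbay Ventures LLC (R1): 75% × 20% = 15% of Brightpath Trust.
Chain via Copperline Textiles S.p.A. (R1): 20% × 50% = 10% of Brightpath Trust.
Aggregating (R2): 2.5% + 15% + 10% = 27.5%.
27.5% exceeds the 25% threshold, so Elif is a related party to Brightpath Trust.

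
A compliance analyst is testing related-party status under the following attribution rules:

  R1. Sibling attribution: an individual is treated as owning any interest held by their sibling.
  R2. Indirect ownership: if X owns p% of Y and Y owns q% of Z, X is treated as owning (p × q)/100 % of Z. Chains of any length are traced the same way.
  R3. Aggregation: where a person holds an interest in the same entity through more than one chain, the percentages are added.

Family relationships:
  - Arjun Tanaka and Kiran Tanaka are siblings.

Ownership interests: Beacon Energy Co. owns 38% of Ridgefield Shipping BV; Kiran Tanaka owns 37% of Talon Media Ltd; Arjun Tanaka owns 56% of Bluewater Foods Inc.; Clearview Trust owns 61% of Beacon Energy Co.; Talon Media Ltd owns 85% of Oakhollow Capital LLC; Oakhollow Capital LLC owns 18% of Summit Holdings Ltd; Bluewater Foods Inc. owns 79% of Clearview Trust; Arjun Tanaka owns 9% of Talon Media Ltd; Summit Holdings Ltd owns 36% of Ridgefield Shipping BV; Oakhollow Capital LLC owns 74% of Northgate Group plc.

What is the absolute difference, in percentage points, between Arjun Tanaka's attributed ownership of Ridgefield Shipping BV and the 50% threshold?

By sibling attribution (R1), Arjun Tanaka is treated as also owning Kiran Tanaka's interest in Talon Media Ltd, giving 9% + 37% = 46%.
Chain via Talon Media Ltd → Oakhollow Capital LLC → Summit Holdings Ltd (R2): 46% × 85% × 18% × 36% = 2.53368% of Ridgefield Shipping BV.
Chain via Bluewater Foods Inc. → Clearview Trust → Beacon Energy Co. (R2): 56% × 79% × 61% × 38% = 10.254832% of Ridgefield Shipping BV.
Aggregating (R3): 2.53368% + 10.254832% = 12.788512%.
12.788512% falls short of the 50% threshold by 37.211488 percentage points.

37.211488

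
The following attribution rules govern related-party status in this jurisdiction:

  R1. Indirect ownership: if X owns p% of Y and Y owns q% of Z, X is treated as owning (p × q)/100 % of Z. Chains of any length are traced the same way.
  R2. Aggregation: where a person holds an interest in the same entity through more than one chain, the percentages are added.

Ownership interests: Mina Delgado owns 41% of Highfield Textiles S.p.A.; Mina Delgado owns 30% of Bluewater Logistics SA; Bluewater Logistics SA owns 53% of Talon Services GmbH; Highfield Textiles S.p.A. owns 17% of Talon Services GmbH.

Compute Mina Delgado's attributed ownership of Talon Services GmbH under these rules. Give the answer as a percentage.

22.87%

Chain via Highfield Textiles S.p.A. (R1): 41% × 17% = 6.97% of Talon Services GmbH.
Chain via Bluewater Logistics SA (R1): 30% × 53% = 15.9% of Talon Services GmbH.
Aggregating (R2): 6.97% + 15.9% = 22.87%.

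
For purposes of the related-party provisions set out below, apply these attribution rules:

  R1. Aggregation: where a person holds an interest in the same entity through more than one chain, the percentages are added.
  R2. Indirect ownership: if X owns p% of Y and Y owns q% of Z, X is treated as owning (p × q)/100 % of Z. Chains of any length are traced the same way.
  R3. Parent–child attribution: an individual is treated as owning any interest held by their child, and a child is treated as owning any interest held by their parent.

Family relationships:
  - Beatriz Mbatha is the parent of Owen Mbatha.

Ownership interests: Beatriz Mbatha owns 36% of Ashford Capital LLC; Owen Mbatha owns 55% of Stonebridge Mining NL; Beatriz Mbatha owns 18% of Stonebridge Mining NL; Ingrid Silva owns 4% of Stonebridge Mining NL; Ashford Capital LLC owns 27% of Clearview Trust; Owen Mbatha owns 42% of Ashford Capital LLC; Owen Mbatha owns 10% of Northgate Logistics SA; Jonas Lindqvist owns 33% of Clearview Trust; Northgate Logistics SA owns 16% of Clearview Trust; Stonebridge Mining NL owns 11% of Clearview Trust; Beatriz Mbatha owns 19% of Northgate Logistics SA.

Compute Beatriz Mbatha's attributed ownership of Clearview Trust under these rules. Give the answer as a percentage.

33.73%

By parent–child attribution (R3), Beatriz Mbatha is treated as also owning Owen Mbatha's interest in Ashford Capital LLC, giving 36% + 42% = 78%.
By parent–child attribution (R3), Beatriz Mbatha is treated as also owning Owen Mbatha's interest in Stonebridge Mining NL, giving 18% + 55% = 73%.
By parent–child attribution (R3), Beatriz Mbatha is treated as also owning Owen Mbatha's interest in Northgate Logistics SA, giving 19% + 10% = 29%.
Chain via Ashford Capital LLC (R2): 78% × 27% = 21.06% of Clearview Trust.
Chain via Stonebridge Mining NL (R2): 73% × 11% = 8.03% of Clearview Trust.
Chain via Northgate Logistics SA (R2): 29% × 16% = 4.64% of Clearview Trust.
Aggregating (R1): 21.06% + 8.03% + 4.64% = 33.73%.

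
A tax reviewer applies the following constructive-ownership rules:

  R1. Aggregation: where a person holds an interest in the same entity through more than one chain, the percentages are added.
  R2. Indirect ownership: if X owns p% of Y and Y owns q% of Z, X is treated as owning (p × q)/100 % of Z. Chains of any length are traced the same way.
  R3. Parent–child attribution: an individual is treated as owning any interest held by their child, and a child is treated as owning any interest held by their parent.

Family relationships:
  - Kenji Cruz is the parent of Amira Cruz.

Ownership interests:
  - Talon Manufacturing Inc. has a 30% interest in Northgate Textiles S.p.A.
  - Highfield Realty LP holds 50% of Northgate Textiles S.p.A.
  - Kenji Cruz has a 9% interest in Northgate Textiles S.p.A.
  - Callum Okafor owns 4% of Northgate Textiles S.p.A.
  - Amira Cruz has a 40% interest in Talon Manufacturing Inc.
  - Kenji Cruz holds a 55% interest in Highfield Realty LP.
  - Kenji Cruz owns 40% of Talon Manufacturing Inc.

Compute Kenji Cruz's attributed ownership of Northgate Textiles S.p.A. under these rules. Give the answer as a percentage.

60.5%

By parent–child attribution (R3), Kenji Cruz is treated as also owning Amira Cruz's interest in Talon Manufacturing Inc, giving 40% + 40% = 80%.
Chain via Highfield Realty LP (R2): 55% × 50% = 27.5% of Northgate Textiles S.p.A.
Chain via Talon Manufacturing Inc. (R2): 80% × 30% = 24% of Northgate Textiles S.p.A.
Direct interest in Northgate Textiles S.p.A: 9%.
Aggregating (R1): 27.5% + 24% + 9% = 60.5%.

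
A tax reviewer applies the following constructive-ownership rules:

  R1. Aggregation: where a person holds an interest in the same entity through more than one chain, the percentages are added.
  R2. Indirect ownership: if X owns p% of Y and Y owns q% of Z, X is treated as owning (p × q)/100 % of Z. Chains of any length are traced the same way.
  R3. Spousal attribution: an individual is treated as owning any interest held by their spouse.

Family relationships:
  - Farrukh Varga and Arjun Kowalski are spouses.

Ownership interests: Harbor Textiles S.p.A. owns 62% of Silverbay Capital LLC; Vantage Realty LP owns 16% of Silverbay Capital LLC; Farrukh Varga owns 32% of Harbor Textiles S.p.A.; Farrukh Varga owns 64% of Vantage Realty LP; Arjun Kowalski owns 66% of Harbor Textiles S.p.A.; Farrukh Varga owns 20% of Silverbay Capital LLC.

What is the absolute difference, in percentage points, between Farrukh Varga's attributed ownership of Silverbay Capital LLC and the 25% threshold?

By spousal attribution (R3), Farrukh Varga is treated as also owning Arjun Kowalski's interest in Harbor Textiles S.p.A, giving 32% + 66% = 98%.
Chain via Vantage Realty LP (R2): 64% × 16% = 10.24% of Silverbay Capital LLC.
Chain via Harbor Textiles S.p.A. (R2): 98% × 62% = 60.76% of Silverbay Capital LLC.
Direct interest in Silverbay Capital LLC: 20%.
Aggregating (R1): 10.24% + 60.76% + 20% = 91%.
91% exceeds the 25% threshold by 66 percentage points.

66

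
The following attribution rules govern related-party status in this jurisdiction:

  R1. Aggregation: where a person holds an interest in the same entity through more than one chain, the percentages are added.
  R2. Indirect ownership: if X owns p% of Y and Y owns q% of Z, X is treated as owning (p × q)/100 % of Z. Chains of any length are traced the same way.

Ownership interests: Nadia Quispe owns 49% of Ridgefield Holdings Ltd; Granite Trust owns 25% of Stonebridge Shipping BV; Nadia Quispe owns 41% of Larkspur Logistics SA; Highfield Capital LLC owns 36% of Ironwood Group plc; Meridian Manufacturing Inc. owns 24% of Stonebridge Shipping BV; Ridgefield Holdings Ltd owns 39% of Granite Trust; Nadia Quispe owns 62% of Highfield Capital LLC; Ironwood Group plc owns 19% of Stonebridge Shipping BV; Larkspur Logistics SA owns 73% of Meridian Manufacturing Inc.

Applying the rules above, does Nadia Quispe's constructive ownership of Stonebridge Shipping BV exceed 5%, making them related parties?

Chain via Highfield Capital LLC → Ironwood Group plc (R2): 62% × 36% × 19% = 4.2408% of Stonebridge Shipping BV.
Chain via Ridgefield Holdings Ltd → Granite Trust (R2): 49% × 39% × 25% = 4.7775% of Stonebridge Shipping BV.
Chain via Larkspur Logistics SA → Meridian Manufacturing Inc. (R2): 41% × 73% × 24% = 7.1832% of Stonebridge Shipping BV.
Aggregating (R1): 4.2408% + 4.7775% + 7.1832% = 16.2015%.
16.2015% exceeds the 5% threshold, so Nadia is a related party to Stonebridge Shipping BV.

Yes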